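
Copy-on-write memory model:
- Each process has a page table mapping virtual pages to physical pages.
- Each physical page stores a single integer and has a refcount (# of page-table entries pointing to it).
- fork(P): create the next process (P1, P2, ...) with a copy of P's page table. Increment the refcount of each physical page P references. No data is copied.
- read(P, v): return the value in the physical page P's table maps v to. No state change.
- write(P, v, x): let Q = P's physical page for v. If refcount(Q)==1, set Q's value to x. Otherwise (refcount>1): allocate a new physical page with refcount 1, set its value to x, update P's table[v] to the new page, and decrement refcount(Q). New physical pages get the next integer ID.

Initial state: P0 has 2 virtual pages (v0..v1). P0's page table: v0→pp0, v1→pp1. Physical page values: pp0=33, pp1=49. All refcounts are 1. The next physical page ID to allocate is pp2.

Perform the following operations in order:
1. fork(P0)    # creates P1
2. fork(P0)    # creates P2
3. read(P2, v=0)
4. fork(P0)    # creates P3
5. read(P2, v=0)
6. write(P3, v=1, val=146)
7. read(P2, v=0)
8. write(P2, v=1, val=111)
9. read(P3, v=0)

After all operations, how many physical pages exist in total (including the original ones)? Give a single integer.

Answer: 4

Derivation:
Op 1: fork(P0) -> P1. 2 ppages; refcounts: pp0:2 pp1:2
Op 2: fork(P0) -> P2. 2 ppages; refcounts: pp0:3 pp1:3
Op 3: read(P2, v0) -> 33. No state change.
Op 4: fork(P0) -> P3. 2 ppages; refcounts: pp0:4 pp1:4
Op 5: read(P2, v0) -> 33. No state change.
Op 6: write(P3, v1, 146). refcount(pp1)=4>1 -> COPY to pp2. 3 ppages; refcounts: pp0:4 pp1:3 pp2:1
Op 7: read(P2, v0) -> 33. No state change.
Op 8: write(P2, v1, 111). refcount(pp1)=3>1 -> COPY to pp3. 4 ppages; refcounts: pp0:4 pp1:2 pp2:1 pp3:1
Op 9: read(P3, v0) -> 33. No state change.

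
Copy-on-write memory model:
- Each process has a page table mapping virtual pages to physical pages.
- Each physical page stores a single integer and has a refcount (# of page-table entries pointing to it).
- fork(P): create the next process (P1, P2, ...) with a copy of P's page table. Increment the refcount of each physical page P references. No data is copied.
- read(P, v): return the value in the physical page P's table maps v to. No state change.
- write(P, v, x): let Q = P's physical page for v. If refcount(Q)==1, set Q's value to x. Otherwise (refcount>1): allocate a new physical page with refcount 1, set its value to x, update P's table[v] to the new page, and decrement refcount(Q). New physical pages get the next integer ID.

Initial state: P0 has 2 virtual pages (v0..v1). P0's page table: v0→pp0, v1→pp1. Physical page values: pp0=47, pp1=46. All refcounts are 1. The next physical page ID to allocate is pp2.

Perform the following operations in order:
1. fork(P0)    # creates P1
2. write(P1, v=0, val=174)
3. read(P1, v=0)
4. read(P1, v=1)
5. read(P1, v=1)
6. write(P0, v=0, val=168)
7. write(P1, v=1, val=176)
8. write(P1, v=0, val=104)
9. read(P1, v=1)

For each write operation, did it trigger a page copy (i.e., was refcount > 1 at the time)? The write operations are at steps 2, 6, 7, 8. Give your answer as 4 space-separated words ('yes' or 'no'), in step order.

Op 1: fork(P0) -> P1. 2 ppages; refcounts: pp0:2 pp1:2
Op 2: write(P1, v0, 174). refcount(pp0)=2>1 -> COPY to pp2. 3 ppages; refcounts: pp0:1 pp1:2 pp2:1
Op 3: read(P1, v0) -> 174. No state change.
Op 4: read(P1, v1) -> 46. No state change.
Op 5: read(P1, v1) -> 46. No state change.
Op 6: write(P0, v0, 168). refcount(pp0)=1 -> write in place. 3 ppages; refcounts: pp0:1 pp1:2 pp2:1
Op 7: write(P1, v1, 176). refcount(pp1)=2>1 -> COPY to pp3. 4 ppages; refcounts: pp0:1 pp1:1 pp2:1 pp3:1
Op 8: write(P1, v0, 104). refcount(pp2)=1 -> write in place. 4 ppages; refcounts: pp0:1 pp1:1 pp2:1 pp3:1
Op 9: read(P1, v1) -> 176. No state change.

yes no yes no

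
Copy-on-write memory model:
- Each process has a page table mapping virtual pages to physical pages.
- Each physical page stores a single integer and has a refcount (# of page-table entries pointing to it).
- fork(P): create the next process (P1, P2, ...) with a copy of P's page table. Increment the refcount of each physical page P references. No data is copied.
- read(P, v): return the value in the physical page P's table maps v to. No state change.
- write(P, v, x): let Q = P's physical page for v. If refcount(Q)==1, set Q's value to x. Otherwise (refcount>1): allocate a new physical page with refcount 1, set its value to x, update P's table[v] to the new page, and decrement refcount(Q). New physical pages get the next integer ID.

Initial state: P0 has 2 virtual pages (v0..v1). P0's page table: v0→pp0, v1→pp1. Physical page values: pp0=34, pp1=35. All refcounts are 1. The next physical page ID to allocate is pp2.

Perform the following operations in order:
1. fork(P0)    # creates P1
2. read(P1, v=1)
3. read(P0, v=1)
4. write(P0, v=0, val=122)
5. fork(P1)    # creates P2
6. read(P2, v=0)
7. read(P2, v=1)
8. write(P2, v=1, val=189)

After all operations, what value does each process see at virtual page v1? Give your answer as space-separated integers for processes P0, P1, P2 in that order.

Answer: 35 35 189

Derivation:
Op 1: fork(P0) -> P1. 2 ppages; refcounts: pp0:2 pp1:2
Op 2: read(P1, v1) -> 35. No state change.
Op 3: read(P0, v1) -> 35. No state change.
Op 4: write(P0, v0, 122). refcount(pp0)=2>1 -> COPY to pp2. 3 ppages; refcounts: pp0:1 pp1:2 pp2:1
Op 5: fork(P1) -> P2. 3 ppages; refcounts: pp0:2 pp1:3 pp2:1
Op 6: read(P2, v0) -> 34. No state change.
Op 7: read(P2, v1) -> 35. No state change.
Op 8: write(P2, v1, 189). refcount(pp1)=3>1 -> COPY to pp3. 4 ppages; refcounts: pp0:2 pp1:2 pp2:1 pp3:1
P0: v1 -> pp1 = 35
P1: v1 -> pp1 = 35
P2: v1 -> pp3 = 189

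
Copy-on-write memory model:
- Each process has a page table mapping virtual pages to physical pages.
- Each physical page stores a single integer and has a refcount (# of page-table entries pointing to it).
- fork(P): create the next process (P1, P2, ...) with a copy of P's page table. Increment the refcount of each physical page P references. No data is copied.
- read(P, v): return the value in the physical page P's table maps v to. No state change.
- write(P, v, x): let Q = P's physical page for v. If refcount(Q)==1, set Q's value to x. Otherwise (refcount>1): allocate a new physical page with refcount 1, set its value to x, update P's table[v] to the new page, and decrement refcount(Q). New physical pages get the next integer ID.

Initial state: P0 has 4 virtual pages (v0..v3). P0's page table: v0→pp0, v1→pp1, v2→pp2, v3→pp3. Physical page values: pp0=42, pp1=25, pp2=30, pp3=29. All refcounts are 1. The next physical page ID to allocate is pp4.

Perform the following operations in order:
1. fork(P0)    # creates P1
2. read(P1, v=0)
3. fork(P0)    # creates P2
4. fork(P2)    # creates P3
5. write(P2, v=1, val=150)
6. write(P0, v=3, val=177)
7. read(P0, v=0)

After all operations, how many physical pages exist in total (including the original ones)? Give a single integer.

Answer: 6

Derivation:
Op 1: fork(P0) -> P1. 4 ppages; refcounts: pp0:2 pp1:2 pp2:2 pp3:2
Op 2: read(P1, v0) -> 42. No state change.
Op 3: fork(P0) -> P2. 4 ppages; refcounts: pp0:3 pp1:3 pp2:3 pp3:3
Op 4: fork(P2) -> P3. 4 ppages; refcounts: pp0:4 pp1:4 pp2:4 pp3:4
Op 5: write(P2, v1, 150). refcount(pp1)=4>1 -> COPY to pp4. 5 ppages; refcounts: pp0:4 pp1:3 pp2:4 pp3:4 pp4:1
Op 6: write(P0, v3, 177). refcount(pp3)=4>1 -> COPY to pp5. 6 ppages; refcounts: pp0:4 pp1:3 pp2:4 pp3:3 pp4:1 pp5:1
Op 7: read(P0, v0) -> 42. No state change.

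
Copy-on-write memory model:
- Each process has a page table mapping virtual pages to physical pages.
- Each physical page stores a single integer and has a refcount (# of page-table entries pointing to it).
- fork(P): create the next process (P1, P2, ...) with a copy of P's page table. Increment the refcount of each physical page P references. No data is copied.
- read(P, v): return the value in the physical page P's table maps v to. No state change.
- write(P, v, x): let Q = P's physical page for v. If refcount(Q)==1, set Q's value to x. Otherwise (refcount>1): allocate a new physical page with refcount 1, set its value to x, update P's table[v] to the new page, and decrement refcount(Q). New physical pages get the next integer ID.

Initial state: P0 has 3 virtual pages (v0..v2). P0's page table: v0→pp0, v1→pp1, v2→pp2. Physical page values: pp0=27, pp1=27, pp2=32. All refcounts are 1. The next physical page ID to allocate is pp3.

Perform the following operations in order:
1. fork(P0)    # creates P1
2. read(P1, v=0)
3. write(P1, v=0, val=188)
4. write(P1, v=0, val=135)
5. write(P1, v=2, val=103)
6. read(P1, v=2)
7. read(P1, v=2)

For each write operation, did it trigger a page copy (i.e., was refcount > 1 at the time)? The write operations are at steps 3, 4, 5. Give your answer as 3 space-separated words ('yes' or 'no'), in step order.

Op 1: fork(P0) -> P1. 3 ppages; refcounts: pp0:2 pp1:2 pp2:2
Op 2: read(P1, v0) -> 27. No state change.
Op 3: write(P1, v0, 188). refcount(pp0)=2>1 -> COPY to pp3. 4 ppages; refcounts: pp0:1 pp1:2 pp2:2 pp3:1
Op 4: write(P1, v0, 135). refcount(pp3)=1 -> write in place. 4 ppages; refcounts: pp0:1 pp1:2 pp2:2 pp3:1
Op 5: write(P1, v2, 103). refcount(pp2)=2>1 -> COPY to pp4. 5 ppages; refcounts: pp0:1 pp1:2 pp2:1 pp3:1 pp4:1
Op 6: read(P1, v2) -> 103. No state change.
Op 7: read(P1, v2) -> 103. No state change.

yes no yes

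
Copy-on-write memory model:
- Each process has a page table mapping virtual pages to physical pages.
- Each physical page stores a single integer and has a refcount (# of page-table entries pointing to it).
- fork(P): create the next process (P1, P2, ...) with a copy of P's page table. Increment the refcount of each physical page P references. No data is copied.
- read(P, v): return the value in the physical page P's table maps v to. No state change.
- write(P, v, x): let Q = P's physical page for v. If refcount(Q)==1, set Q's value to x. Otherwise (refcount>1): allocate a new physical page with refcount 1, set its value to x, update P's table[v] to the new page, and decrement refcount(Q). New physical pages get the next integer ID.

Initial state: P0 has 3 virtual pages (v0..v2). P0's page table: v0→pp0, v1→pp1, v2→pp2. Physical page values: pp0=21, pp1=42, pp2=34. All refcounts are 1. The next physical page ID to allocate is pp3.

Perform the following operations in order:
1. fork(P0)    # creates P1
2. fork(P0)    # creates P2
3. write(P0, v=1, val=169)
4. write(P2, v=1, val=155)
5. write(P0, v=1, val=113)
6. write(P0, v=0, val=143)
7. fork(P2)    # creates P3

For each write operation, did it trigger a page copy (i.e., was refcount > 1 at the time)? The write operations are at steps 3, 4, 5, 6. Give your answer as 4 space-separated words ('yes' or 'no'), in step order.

Op 1: fork(P0) -> P1. 3 ppages; refcounts: pp0:2 pp1:2 pp2:2
Op 2: fork(P0) -> P2. 3 ppages; refcounts: pp0:3 pp1:3 pp2:3
Op 3: write(P0, v1, 169). refcount(pp1)=3>1 -> COPY to pp3. 4 ppages; refcounts: pp0:3 pp1:2 pp2:3 pp3:1
Op 4: write(P2, v1, 155). refcount(pp1)=2>1 -> COPY to pp4. 5 ppages; refcounts: pp0:3 pp1:1 pp2:3 pp3:1 pp4:1
Op 5: write(P0, v1, 113). refcount(pp3)=1 -> write in place. 5 ppages; refcounts: pp0:3 pp1:1 pp2:3 pp3:1 pp4:1
Op 6: write(P0, v0, 143). refcount(pp0)=3>1 -> COPY to pp5. 6 ppages; refcounts: pp0:2 pp1:1 pp2:3 pp3:1 pp4:1 pp5:1
Op 7: fork(P2) -> P3. 6 ppages; refcounts: pp0:3 pp1:1 pp2:4 pp3:1 pp4:2 pp5:1

yes yes no yes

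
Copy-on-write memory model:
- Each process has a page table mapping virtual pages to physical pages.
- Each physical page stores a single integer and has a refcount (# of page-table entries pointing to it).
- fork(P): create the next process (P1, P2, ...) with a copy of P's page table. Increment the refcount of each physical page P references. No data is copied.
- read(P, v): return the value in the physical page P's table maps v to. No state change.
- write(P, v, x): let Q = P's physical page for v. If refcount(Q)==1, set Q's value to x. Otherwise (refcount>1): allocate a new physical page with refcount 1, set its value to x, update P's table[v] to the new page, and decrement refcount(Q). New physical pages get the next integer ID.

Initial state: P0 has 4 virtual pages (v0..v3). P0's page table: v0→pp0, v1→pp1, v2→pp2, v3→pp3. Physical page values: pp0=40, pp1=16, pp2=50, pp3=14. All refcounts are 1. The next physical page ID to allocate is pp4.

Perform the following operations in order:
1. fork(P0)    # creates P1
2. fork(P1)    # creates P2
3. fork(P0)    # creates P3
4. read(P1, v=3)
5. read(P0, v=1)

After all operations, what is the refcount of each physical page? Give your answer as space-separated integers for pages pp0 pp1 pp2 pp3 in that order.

Answer: 4 4 4 4

Derivation:
Op 1: fork(P0) -> P1. 4 ppages; refcounts: pp0:2 pp1:2 pp2:2 pp3:2
Op 2: fork(P1) -> P2. 4 ppages; refcounts: pp0:3 pp1:3 pp2:3 pp3:3
Op 3: fork(P0) -> P3. 4 ppages; refcounts: pp0:4 pp1:4 pp2:4 pp3:4
Op 4: read(P1, v3) -> 14. No state change.
Op 5: read(P0, v1) -> 16. No state change.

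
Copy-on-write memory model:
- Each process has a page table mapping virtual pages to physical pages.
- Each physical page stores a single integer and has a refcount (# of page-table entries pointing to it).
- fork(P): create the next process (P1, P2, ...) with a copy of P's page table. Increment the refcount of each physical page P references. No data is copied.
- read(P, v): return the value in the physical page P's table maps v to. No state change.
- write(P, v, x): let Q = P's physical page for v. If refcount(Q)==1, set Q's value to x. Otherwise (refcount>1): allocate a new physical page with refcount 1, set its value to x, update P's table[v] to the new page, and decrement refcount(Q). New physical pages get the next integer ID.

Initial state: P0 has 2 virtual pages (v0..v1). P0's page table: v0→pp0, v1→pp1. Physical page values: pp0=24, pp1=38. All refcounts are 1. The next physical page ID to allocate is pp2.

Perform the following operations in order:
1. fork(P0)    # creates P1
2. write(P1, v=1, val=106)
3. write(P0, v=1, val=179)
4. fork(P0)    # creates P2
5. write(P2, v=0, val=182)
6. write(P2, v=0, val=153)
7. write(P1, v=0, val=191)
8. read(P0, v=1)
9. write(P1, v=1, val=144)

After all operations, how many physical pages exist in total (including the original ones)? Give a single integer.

Op 1: fork(P0) -> P1. 2 ppages; refcounts: pp0:2 pp1:2
Op 2: write(P1, v1, 106). refcount(pp1)=2>1 -> COPY to pp2. 3 ppages; refcounts: pp0:2 pp1:1 pp2:1
Op 3: write(P0, v1, 179). refcount(pp1)=1 -> write in place. 3 ppages; refcounts: pp0:2 pp1:1 pp2:1
Op 4: fork(P0) -> P2. 3 ppages; refcounts: pp0:3 pp1:2 pp2:1
Op 5: write(P2, v0, 182). refcount(pp0)=3>1 -> COPY to pp3. 4 ppages; refcounts: pp0:2 pp1:2 pp2:1 pp3:1
Op 6: write(P2, v0, 153). refcount(pp3)=1 -> write in place. 4 ppages; refcounts: pp0:2 pp1:2 pp2:1 pp3:1
Op 7: write(P1, v0, 191). refcount(pp0)=2>1 -> COPY to pp4. 5 ppages; refcounts: pp0:1 pp1:2 pp2:1 pp3:1 pp4:1
Op 8: read(P0, v1) -> 179. No state change.
Op 9: write(P1, v1, 144). refcount(pp2)=1 -> write in place. 5 ppages; refcounts: pp0:1 pp1:2 pp2:1 pp3:1 pp4:1

Answer: 5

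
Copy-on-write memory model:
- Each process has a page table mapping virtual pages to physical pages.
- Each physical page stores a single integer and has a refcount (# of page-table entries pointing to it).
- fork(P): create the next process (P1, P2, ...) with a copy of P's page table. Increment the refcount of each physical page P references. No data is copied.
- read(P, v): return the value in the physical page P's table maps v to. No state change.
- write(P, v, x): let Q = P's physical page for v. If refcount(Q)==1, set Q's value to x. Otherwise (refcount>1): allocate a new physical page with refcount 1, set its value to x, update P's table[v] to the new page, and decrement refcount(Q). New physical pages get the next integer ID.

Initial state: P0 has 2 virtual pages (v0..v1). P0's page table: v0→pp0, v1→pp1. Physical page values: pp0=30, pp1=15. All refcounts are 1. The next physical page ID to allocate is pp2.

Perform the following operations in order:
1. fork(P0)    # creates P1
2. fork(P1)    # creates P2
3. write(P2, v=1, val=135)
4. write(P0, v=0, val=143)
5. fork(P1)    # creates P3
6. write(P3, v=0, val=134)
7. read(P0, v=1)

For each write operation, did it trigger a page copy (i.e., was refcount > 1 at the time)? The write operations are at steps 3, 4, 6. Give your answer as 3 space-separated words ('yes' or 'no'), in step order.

Op 1: fork(P0) -> P1. 2 ppages; refcounts: pp0:2 pp1:2
Op 2: fork(P1) -> P2. 2 ppages; refcounts: pp0:3 pp1:3
Op 3: write(P2, v1, 135). refcount(pp1)=3>1 -> COPY to pp2. 3 ppages; refcounts: pp0:3 pp1:2 pp2:1
Op 4: write(P0, v0, 143). refcount(pp0)=3>1 -> COPY to pp3. 4 ppages; refcounts: pp0:2 pp1:2 pp2:1 pp3:1
Op 5: fork(P1) -> P3. 4 ppages; refcounts: pp0:3 pp1:3 pp2:1 pp3:1
Op 6: write(P3, v0, 134). refcount(pp0)=3>1 -> COPY to pp4. 5 ppages; refcounts: pp0:2 pp1:3 pp2:1 pp3:1 pp4:1
Op 7: read(P0, v1) -> 15. No state change.

yes yes yes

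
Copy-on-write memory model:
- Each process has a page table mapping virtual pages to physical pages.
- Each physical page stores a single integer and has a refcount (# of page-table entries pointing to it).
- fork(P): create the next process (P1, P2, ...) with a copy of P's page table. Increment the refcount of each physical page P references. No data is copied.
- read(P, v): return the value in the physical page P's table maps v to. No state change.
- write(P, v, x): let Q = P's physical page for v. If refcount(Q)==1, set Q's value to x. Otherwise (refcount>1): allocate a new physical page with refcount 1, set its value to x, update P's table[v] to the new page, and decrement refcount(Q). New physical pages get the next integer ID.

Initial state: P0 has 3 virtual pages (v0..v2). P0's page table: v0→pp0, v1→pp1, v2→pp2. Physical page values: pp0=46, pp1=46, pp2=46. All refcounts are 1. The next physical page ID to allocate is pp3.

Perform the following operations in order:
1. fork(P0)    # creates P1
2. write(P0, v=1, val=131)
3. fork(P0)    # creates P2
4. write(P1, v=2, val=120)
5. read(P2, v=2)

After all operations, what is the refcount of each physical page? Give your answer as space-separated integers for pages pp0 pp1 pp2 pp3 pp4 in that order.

Op 1: fork(P0) -> P1. 3 ppages; refcounts: pp0:2 pp1:2 pp2:2
Op 2: write(P0, v1, 131). refcount(pp1)=2>1 -> COPY to pp3. 4 ppages; refcounts: pp0:2 pp1:1 pp2:2 pp3:1
Op 3: fork(P0) -> P2. 4 ppages; refcounts: pp0:3 pp1:1 pp2:3 pp3:2
Op 4: write(P1, v2, 120). refcount(pp2)=3>1 -> COPY to pp4. 5 ppages; refcounts: pp0:3 pp1:1 pp2:2 pp3:2 pp4:1
Op 5: read(P2, v2) -> 46. No state change.

Answer: 3 1 2 2 1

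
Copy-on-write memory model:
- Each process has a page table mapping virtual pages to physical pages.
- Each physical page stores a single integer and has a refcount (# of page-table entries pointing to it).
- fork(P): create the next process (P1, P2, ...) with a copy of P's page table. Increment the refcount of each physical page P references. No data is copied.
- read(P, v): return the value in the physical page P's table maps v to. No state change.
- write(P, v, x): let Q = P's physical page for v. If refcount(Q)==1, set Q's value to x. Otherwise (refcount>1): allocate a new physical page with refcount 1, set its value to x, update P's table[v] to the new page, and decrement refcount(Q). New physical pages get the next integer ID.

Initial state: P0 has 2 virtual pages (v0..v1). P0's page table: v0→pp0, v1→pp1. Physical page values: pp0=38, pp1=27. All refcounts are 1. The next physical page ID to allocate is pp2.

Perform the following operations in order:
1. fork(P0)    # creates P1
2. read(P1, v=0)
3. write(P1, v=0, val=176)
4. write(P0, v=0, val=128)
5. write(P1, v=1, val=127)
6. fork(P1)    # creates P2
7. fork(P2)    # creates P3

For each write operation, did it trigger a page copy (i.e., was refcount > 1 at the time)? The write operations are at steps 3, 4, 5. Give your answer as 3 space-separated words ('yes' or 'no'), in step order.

Op 1: fork(P0) -> P1. 2 ppages; refcounts: pp0:2 pp1:2
Op 2: read(P1, v0) -> 38. No state change.
Op 3: write(P1, v0, 176). refcount(pp0)=2>1 -> COPY to pp2. 3 ppages; refcounts: pp0:1 pp1:2 pp2:1
Op 4: write(P0, v0, 128). refcount(pp0)=1 -> write in place. 3 ppages; refcounts: pp0:1 pp1:2 pp2:1
Op 5: write(P1, v1, 127). refcount(pp1)=2>1 -> COPY to pp3. 4 ppages; refcounts: pp0:1 pp1:1 pp2:1 pp3:1
Op 6: fork(P1) -> P2. 4 ppages; refcounts: pp0:1 pp1:1 pp2:2 pp3:2
Op 7: fork(P2) -> P3. 4 ppages; refcounts: pp0:1 pp1:1 pp2:3 pp3:3

yes no yes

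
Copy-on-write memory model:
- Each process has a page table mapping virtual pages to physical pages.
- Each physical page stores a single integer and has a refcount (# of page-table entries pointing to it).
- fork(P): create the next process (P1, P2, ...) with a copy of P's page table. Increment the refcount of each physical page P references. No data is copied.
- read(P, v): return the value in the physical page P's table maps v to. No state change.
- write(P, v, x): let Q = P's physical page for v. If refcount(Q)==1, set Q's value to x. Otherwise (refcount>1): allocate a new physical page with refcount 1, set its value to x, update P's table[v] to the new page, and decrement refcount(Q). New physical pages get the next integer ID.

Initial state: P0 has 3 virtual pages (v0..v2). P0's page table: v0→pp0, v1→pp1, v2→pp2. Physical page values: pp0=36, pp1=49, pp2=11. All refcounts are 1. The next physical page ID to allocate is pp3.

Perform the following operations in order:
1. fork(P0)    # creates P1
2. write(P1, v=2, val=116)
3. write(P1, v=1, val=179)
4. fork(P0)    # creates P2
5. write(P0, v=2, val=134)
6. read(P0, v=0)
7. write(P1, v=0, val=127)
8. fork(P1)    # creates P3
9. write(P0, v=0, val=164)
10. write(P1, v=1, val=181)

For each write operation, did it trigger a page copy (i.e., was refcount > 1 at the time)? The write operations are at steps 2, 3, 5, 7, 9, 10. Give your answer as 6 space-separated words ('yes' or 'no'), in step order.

Op 1: fork(P0) -> P1. 3 ppages; refcounts: pp0:2 pp1:2 pp2:2
Op 2: write(P1, v2, 116). refcount(pp2)=2>1 -> COPY to pp3. 4 ppages; refcounts: pp0:2 pp1:2 pp2:1 pp3:1
Op 3: write(P1, v1, 179). refcount(pp1)=2>1 -> COPY to pp4. 5 ppages; refcounts: pp0:2 pp1:1 pp2:1 pp3:1 pp4:1
Op 4: fork(P0) -> P2. 5 ppages; refcounts: pp0:3 pp1:2 pp2:2 pp3:1 pp4:1
Op 5: write(P0, v2, 134). refcount(pp2)=2>1 -> COPY to pp5. 6 ppages; refcounts: pp0:3 pp1:2 pp2:1 pp3:1 pp4:1 pp5:1
Op 6: read(P0, v0) -> 36. No state change.
Op 7: write(P1, v0, 127). refcount(pp0)=3>1 -> COPY to pp6. 7 ppages; refcounts: pp0:2 pp1:2 pp2:1 pp3:1 pp4:1 pp5:1 pp6:1
Op 8: fork(P1) -> P3. 7 ppages; refcounts: pp0:2 pp1:2 pp2:1 pp3:2 pp4:2 pp5:1 pp6:2
Op 9: write(P0, v0, 164). refcount(pp0)=2>1 -> COPY to pp7. 8 ppages; refcounts: pp0:1 pp1:2 pp2:1 pp3:2 pp4:2 pp5:1 pp6:2 pp7:1
Op 10: write(P1, v1, 181). refcount(pp4)=2>1 -> COPY to pp8. 9 ppages; refcounts: pp0:1 pp1:2 pp2:1 pp3:2 pp4:1 pp5:1 pp6:2 pp7:1 pp8:1

yes yes yes yes yes yes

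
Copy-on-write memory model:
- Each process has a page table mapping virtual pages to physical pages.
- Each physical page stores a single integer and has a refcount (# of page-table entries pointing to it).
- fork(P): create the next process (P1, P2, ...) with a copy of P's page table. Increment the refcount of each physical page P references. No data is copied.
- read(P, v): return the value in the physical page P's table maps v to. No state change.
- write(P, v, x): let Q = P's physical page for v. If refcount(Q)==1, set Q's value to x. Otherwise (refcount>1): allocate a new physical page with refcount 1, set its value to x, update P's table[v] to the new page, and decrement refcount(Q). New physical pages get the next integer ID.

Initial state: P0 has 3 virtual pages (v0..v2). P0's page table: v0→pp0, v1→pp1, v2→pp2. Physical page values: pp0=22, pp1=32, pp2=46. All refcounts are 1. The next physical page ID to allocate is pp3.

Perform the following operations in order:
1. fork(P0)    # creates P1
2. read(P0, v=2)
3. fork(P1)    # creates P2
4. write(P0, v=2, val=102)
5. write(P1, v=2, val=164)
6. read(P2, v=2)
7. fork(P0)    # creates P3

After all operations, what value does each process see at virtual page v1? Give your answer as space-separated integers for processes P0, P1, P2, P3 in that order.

Op 1: fork(P0) -> P1. 3 ppages; refcounts: pp0:2 pp1:2 pp2:2
Op 2: read(P0, v2) -> 46. No state change.
Op 3: fork(P1) -> P2. 3 ppages; refcounts: pp0:3 pp1:3 pp2:3
Op 4: write(P0, v2, 102). refcount(pp2)=3>1 -> COPY to pp3. 4 ppages; refcounts: pp0:3 pp1:3 pp2:2 pp3:1
Op 5: write(P1, v2, 164). refcount(pp2)=2>1 -> COPY to pp4. 5 ppages; refcounts: pp0:3 pp1:3 pp2:1 pp3:1 pp4:1
Op 6: read(P2, v2) -> 46. No state change.
Op 7: fork(P0) -> P3. 5 ppages; refcounts: pp0:4 pp1:4 pp2:1 pp3:2 pp4:1
P0: v1 -> pp1 = 32
P1: v1 -> pp1 = 32
P2: v1 -> pp1 = 32
P3: v1 -> pp1 = 32

Answer: 32 32 32 32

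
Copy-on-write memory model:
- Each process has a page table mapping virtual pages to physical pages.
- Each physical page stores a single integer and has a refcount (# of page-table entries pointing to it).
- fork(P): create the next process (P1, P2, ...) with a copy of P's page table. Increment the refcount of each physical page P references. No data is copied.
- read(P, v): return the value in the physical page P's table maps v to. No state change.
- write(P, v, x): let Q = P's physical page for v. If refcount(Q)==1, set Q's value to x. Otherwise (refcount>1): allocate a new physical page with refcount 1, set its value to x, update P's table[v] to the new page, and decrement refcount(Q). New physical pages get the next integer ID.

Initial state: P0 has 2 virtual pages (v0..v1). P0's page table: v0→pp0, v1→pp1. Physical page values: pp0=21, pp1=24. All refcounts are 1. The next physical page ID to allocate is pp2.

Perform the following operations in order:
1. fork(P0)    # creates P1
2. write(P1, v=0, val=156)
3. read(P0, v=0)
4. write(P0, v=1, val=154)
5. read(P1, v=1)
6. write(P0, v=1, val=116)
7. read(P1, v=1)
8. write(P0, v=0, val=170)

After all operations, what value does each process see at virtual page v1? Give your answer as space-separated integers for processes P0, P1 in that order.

Op 1: fork(P0) -> P1. 2 ppages; refcounts: pp0:2 pp1:2
Op 2: write(P1, v0, 156). refcount(pp0)=2>1 -> COPY to pp2. 3 ppages; refcounts: pp0:1 pp1:2 pp2:1
Op 3: read(P0, v0) -> 21. No state change.
Op 4: write(P0, v1, 154). refcount(pp1)=2>1 -> COPY to pp3. 4 ppages; refcounts: pp0:1 pp1:1 pp2:1 pp3:1
Op 5: read(P1, v1) -> 24. No state change.
Op 6: write(P0, v1, 116). refcount(pp3)=1 -> write in place. 4 ppages; refcounts: pp0:1 pp1:1 pp2:1 pp3:1
Op 7: read(P1, v1) -> 24. No state change.
Op 8: write(P0, v0, 170). refcount(pp0)=1 -> write in place. 4 ppages; refcounts: pp0:1 pp1:1 pp2:1 pp3:1
P0: v1 -> pp3 = 116
P1: v1 -> pp1 = 24

Answer: 116 24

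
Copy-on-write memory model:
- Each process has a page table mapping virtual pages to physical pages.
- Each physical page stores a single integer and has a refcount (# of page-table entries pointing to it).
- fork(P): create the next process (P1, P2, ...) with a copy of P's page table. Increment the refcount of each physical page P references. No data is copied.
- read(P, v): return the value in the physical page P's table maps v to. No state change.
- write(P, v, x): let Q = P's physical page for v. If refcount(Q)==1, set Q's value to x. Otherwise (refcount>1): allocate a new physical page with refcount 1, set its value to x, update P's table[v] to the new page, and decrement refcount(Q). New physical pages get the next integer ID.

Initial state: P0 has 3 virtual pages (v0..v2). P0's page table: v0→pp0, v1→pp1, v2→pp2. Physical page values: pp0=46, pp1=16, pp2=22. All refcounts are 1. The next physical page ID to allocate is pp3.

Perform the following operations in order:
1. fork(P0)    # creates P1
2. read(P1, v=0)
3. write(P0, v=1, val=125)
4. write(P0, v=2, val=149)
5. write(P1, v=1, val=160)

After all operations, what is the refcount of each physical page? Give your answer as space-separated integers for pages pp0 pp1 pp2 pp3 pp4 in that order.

Answer: 2 1 1 1 1

Derivation:
Op 1: fork(P0) -> P1. 3 ppages; refcounts: pp0:2 pp1:2 pp2:2
Op 2: read(P1, v0) -> 46. No state change.
Op 3: write(P0, v1, 125). refcount(pp1)=2>1 -> COPY to pp3. 4 ppages; refcounts: pp0:2 pp1:1 pp2:2 pp3:1
Op 4: write(P0, v2, 149). refcount(pp2)=2>1 -> COPY to pp4. 5 ppages; refcounts: pp0:2 pp1:1 pp2:1 pp3:1 pp4:1
Op 5: write(P1, v1, 160). refcount(pp1)=1 -> write in place. 5 ppages; refcounts: pp0:2 pp1:1 pp2:1 pp3:1 pp4:1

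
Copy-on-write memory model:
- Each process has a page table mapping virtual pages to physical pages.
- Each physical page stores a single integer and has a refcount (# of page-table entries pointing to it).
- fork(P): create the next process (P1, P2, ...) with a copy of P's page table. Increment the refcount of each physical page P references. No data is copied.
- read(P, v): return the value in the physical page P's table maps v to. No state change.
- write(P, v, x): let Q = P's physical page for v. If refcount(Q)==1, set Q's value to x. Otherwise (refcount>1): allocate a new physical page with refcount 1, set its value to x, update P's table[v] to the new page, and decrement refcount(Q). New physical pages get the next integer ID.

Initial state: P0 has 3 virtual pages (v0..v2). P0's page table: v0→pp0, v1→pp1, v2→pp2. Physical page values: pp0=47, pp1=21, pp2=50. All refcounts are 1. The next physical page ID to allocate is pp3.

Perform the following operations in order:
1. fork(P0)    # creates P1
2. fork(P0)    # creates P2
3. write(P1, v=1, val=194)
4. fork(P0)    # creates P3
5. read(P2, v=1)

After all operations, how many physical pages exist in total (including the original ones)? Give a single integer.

Answer: 4

Derivation:
Op 1: fork(P0) -> P1. 3 ppages; refcounts: pp0:2 pp1:2 pp2:2
Op 2: fork(P0) -> P2. 3 ppages; refcounts: pp0:3 pp1:3 pp2:3
Op 3: write(P1, v1, 194). refcount(pp1)=3>1 -> COPY to pp3. 4 ppages; refcounts: pp0:3 pp1:2 pp2:3 pp3:1
Op 4: fork(P0) -> P3. 4 ppages; refcounts: pp0:4 pp1:3 pp2:4 pp3:1
Op 5: read(P2, v1) -> 21. No state change.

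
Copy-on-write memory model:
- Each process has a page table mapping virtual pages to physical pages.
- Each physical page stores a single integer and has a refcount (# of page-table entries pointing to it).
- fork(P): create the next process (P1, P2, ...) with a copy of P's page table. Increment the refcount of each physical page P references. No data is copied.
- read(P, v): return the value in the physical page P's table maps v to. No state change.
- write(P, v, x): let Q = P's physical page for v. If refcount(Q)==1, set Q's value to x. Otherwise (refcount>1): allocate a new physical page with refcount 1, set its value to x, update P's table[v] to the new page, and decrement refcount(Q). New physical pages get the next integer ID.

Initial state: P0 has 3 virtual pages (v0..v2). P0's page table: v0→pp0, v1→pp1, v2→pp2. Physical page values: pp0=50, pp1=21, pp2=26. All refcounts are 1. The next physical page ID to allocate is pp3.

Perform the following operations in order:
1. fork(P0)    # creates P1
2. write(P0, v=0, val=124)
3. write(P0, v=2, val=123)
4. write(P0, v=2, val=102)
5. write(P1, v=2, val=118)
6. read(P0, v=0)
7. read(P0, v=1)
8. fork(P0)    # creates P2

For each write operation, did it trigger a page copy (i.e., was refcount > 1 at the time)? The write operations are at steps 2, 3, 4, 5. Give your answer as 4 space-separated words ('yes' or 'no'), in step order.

Op 1: fork(P0) -> P1. 3 ppages; refcounts: pp0:2 pp1:2 pp2:2
Op 2: write(P0, v0, 124). refcount(pp0)=2>1 -> COPY to pp3. 4 ppages; refcounts: pp0:1 pp1:2 pp2:2 pp3:1
Op 3: write(P0, v2, 123). refcount(pp2)=2>1 -> COPY to pp4. 5 ppages; refcounts: pp0:1 pp1:2 pp2:1 pp3:1 pp4:1
Op 4: write(P0, v2, 102). refcount(pp4)=1 -> write in place. 5 ppages; refcounts: pp0:1 pp1:2 pp2:1 pp3:1 pp4:1
Op 5: write(P1, v2, 118). refcount(pp2)=1 -> write in place. 5 ppages; refcounts: pp0:1 pp1:2 pp2:1 pp3:1 pp4:1
Op 6: read(P0, v0) -> 124. No state change.
Op 7: read(P0, v1) -> 21. No state change.
Op 8: fork(P0) -> P2. 5 ppages; refcounts: pp0:1 pp1:3 pp2:1 pp3:2 pp4:2

yes yes no no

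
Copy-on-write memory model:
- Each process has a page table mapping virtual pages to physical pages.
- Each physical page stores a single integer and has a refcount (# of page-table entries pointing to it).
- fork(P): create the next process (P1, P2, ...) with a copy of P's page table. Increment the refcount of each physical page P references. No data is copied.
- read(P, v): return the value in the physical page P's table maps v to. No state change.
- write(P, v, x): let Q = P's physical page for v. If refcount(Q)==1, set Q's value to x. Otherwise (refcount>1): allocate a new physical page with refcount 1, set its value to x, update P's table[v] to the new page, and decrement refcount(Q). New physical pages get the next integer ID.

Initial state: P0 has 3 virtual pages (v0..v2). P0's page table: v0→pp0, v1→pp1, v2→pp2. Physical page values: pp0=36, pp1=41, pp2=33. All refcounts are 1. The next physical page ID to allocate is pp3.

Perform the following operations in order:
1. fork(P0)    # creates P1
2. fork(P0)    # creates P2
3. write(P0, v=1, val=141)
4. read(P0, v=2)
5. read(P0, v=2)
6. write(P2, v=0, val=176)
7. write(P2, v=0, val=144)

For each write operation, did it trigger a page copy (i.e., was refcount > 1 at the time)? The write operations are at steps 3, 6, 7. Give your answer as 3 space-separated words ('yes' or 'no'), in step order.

Op 1: fork(P0) -> P1. 3 ppages; refcounts: pp0:2 pp1:2 pp2:2
Op 2: fork(P0) -> P2. 3 ppages; refcounts: pp0:3 pp1:3 pp2:3
Op 3: write(P0, v1, 141). refcount(pp1)=3>1 -> COPY to pp3. 4 ppages; refcounts: pp0:3 pp1:2 pp2:3 pp3:1
Op 4: read(P0, v2) -> 33. No state change.
Op 5: read(P0, v2) -> 33. No state change.
Op 6: write(P2, v0, 176). refcount(pp0)=3>1 -> COPY to pp4. 5 ppages; refcounts: pp0:2 pp1:2 pp2:3 pp3:1 pp4:1
Op 7: write(P2, v0, 144). refcount(pp4)=1 -> write in place. 5 ppages; refcounts: pp0:2 pp1:2 pp2:3 pp3:1 pp4:1

yes yes no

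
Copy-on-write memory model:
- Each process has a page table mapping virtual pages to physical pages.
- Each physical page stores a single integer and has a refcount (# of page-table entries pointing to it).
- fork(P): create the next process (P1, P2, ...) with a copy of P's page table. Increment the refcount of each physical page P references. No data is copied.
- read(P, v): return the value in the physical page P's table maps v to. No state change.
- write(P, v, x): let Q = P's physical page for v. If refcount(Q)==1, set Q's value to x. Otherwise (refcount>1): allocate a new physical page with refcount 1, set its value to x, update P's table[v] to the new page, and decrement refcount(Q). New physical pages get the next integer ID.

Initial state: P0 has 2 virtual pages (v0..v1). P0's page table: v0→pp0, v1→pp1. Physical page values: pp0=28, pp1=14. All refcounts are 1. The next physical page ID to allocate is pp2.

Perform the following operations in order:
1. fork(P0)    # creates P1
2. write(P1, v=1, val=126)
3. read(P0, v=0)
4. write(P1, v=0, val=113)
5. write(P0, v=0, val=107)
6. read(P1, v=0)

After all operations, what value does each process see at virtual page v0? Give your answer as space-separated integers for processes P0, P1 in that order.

Op 1: fork(P0) -> P1. 2 ppages; refcounts: pp0:2 pp1:2
Op 2: write(P1, v1, 126). refcount(pp1)=2>1 -> COPY to pp2. 3 ppages; refcounts: pp0:2 pp1:1 pp2:1
Op 3: read(P0, v0) -> 28. No state change.
Op 4: write(P1, v0, 113). refcount(pp0)=2>1 -> COPY to pp3. 4 ppages; refcounts: pp0:1 pp1:1 pp2:1 pp3:1
Op 5: write(P0, v0, 107). refcount(pp0)=1 -> write in place. 4 ppages; refcounts: pp0:1 pp1:1 pp2:1 pp3:1
Op 6: read(P1, v0) -> 113. No state change.
P0: v0 -> pp0 = 107
P1: v0 -> pp3 = 113

Answer: 107 113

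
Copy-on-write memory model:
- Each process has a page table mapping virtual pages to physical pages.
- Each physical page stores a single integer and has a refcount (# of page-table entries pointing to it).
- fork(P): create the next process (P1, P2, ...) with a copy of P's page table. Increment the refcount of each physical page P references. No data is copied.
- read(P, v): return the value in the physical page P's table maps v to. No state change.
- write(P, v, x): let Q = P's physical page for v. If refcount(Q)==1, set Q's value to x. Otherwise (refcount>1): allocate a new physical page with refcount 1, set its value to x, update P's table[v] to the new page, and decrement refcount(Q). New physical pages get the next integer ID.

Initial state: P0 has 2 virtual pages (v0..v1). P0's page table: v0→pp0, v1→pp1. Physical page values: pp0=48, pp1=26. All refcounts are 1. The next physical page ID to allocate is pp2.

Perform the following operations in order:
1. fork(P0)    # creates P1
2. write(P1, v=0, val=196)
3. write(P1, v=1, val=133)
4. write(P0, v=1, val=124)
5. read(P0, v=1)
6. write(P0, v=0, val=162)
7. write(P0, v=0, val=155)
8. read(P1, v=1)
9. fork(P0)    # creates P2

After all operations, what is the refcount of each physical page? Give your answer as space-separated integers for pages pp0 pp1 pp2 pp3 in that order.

Answer: 2 2 1 1

Derivation:
Op 1: fork(P0) -> P1. 2 ppages; refcounts: pp0:2 pp1:2
Op 2: write(P1, v0, 196). refcount(pp0)=2>1 -> COPY to pp2. 3 ppages; refcounts: pp0:1 pp1:2 pp2:1
Op 3: write(P1, v1, 133). refcount(pp1)=2>1 -> COPY to pp3. 4 ppages; refcounts: pp0:1 pp1:1 pp2:1 pp3:1
Op 4: write(P0, v1, 124). refcount(pp1)=1 -> write in place. 4 ppages; refcounts: pp0:1 pp1:1 pp2:1 pp3:1
Op 5: read(P0, v1) -> 124. No state change.
Op 6: write(P0, v0, 162). refcount(pp0)=1 -> write in place. 4 ppages; refcounts: pp0:1 pp1:1 pp2:1 pp3:1
Op 7: write(P0, v0, 155). refcount(pp0)=1 -> write in place. 4 ppages; refcounts: pp0:1 pp1:1 pp2:1 pp3:1
Op 8: read(P1, v1) -> 133. No state change.
Op 9: fork(P0) -> P2. 4 ppages; refcounts: pp0:2 pp1:2 pp2:1 pp3:1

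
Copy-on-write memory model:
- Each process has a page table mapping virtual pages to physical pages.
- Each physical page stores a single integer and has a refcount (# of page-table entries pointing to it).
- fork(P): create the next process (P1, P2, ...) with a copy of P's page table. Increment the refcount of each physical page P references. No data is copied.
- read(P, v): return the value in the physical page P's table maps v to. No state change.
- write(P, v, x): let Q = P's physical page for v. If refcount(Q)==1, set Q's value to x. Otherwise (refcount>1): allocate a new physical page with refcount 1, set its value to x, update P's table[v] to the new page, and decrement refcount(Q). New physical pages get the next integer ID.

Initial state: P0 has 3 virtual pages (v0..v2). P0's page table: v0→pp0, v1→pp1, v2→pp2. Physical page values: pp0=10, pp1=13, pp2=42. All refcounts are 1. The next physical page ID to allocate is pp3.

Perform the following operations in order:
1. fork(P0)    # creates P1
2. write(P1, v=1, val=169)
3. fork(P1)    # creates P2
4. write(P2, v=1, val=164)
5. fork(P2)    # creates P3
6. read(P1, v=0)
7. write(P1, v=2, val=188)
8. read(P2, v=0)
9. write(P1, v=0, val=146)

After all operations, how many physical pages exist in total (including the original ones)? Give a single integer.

Op 1: fork(P0) -> P1. 3 ppages; refcounts: pp0:2 pp1:2 pp2:2
Op 2: write(P1, v1, 169). refcount(pp1)=2>1 -> COPY to pp3. 4 ppages; refcounts: pp0:2 pp1:1 pp2:2 pp3:1
Op 3: fork(P1) -> P2. 4 ppages; refcounts: pp0:3 pp1:1 pp2:3 pp3:2
Op 4: write(P2, v1, 164). refcount(pp3)=2>1 -> COPY to pp4. 5 ppages; refcounts: pp0:3 pp1:1 pp2:3 pp3:1 pp4:1
Op 5: fork(P2) -> P3. 5 ppages; refcounts: pp0:4 pp1:1 pp2:4 pp3:1 pp4:2
Op 6: read(P1, v0) -> 10. No state change.
Op 7: write(P1, v2, 188). refcount(pp2)=4>1 -> COPY to pp5. 6 ppages; refcounts: pp0:4 pp1:1 pp2:3 pp3:1 pp4:2 pp5:1
Op 8: read(P2, v0) -> 10. No state change.
Op 9: write(P1, v0, 146). refcount(pp0)=4>1 -> COPY to pp6. 7 ppages; refcounts: pp0:3 pp1:1 pp2:3 pp3:1 pp4:2 pp5:1 pp6:1

Answer: 7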